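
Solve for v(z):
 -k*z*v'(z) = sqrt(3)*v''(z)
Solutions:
 v(z) = Piecewise((-sqrt(2)*3^(1/4)*sqrt(pi)*C1*erf(sqrt(2)*3^(3/4)*sqrt(k)*z/6)/(2*sqrt(k)) - C2, (k > 0) | (k < 0)), (-C1*z - C2, True))


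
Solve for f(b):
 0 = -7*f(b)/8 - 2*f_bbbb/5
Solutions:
 f(b) = (C1*sin(sqrt(2)*35^(1/4)*b/4) + C2*cos(sqrt(2)*35^(1/4)*b/4))*exp(-sqrt(2)*35^(1/4)*b/4) + (C3*sin(sqrt(2)*35^(1/4)*b/4) + C4*cos(sqrt(2)*35^(1/4)*b/4))*exp(sqrt(2)*35^(1/4)*b/4)


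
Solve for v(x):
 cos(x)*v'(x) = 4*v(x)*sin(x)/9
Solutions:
 v(x) = C1/cos(x)^(4/9)


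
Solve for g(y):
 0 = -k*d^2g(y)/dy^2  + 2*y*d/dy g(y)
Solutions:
 g(y) = C1 + C2*erf(y*sqrt(-1/k))/sqrt(-1/k)


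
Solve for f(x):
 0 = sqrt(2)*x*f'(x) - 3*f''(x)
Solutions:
 f(x) = C1 + C2*erfi(2^(3/4)*sqrt(3)*x/6)


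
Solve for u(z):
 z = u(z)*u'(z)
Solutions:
 u(z) = -sqrt(C1 + z^2)
 u(z) = sqrt(C1 + z^2)


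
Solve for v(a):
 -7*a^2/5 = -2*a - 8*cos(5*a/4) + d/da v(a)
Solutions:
 v(a) = C1 - 7*a^3/15 + a^2 + 32*sin(5*a/4)/5


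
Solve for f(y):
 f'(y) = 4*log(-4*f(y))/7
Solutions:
 -7*Integral(1/(log(-_y) + 2*log(2)), (_y, f(y)))/4 = C1 - y


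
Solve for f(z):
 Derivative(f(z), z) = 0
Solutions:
 f(z) = C1


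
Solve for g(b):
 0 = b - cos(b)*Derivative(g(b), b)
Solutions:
 g(b) = C1 + Integral(b/cos(b), b)


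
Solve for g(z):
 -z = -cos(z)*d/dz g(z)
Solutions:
 g(z) = C1 + Integral(z/cos(z), z)


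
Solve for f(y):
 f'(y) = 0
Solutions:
 f(y) = C1


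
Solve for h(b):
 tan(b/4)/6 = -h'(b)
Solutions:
 h(b) = C1 + 2*log(cos(b/4))/3


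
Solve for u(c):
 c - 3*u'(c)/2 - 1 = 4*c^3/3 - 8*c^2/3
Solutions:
 u(c) = C1 - 2*c^4/9 + 16*c^3/27 + c^2/3 - 2*c/3


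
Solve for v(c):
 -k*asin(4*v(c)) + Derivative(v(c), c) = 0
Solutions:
 Integral(1/asin(4*_y), (_y, v(c))) = C1 + c*k


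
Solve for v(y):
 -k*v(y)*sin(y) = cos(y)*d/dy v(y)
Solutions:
 v(y) = C1*exp(k*log(cos(y)))


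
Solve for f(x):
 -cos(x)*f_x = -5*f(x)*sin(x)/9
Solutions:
 f(x) = C1/cos(x)^(5/9)


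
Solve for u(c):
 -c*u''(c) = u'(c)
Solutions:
 u(c) = C1 + C2*log(c)


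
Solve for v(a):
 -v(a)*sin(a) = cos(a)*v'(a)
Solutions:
 v(a) = C1*cos(a)


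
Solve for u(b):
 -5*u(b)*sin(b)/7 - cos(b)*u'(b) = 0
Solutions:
 u(b) = C1*cos(b)^(5/7)


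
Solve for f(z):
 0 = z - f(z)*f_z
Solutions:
 f(z) = -sqrt(C1 + z^2)
 f(z) = sqrt(C1 + z^2)


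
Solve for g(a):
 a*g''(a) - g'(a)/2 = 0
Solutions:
 g(a) = C1 + C2*a^(3/2)


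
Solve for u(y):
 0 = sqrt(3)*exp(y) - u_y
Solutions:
 u(y) = C1 + sqrt(3)*exp(y)


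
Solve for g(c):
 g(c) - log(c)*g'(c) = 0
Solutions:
 g(c) = C1*exp(li(c))


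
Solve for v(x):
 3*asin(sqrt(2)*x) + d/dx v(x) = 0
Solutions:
 v(x) = C1 - 3*x*asin(sqrt(2)*x) - 3*sqrt(2)*sqrt(1 - 2*x^2)/2


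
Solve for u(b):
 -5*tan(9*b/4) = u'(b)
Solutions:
 u(b) = C1 + 20*log(cos(9*b/4))/9


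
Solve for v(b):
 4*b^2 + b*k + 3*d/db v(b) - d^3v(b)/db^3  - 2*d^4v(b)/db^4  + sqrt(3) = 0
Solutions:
 v(b) = C1 + C4*exp(b) - 4*b^3/9 - b^2*k/6 - 8*b/9 - sqrt(3)*b/3 + (C2*sin(sqrt(15)*b/4) + C3*cos(sqrt(15)*b/4))*exp(-3*b/4)


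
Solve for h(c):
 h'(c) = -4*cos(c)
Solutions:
 h(c) = C1 - 4*sin(c)


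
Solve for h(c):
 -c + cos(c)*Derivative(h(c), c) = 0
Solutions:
 h(c) = C1 + Integral(c/cos(c), c)


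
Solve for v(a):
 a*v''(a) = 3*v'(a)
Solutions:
 v(a) = C1 + C2*a^4


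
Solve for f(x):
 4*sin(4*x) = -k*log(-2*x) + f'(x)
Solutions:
 f(x) = C1 + k*x*(log(-x) - 1) + k*x*log(2) - cos(4*x)


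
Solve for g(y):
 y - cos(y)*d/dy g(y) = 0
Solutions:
 g(y) = C1 + Integral(y/cos(y), y)


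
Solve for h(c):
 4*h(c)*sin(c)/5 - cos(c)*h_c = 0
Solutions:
 h(c) = C1/cos(c)^(4/5)


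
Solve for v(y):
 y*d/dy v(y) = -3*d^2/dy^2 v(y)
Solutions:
 v(y) = C1 + C2*erf(sqrt(6)*y/6)


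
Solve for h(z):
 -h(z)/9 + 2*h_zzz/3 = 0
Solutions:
 h(z) = C3*exp(6^(2/3)*z/6) + (C1*sin(2^(2/3)*3^(1/6)*z/4) + C2*cos(2^(2/3)*3^(1/6)*z/4))*exp(-6^(2/3)*z/12)


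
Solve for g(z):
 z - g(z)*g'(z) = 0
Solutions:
 g(z) = -sqrt(C1 + z^2)
 g(z) = sqrt(C1 + z^2)


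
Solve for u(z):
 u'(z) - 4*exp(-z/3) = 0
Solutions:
 u(z) = C1 - 12*exp(-z/3)


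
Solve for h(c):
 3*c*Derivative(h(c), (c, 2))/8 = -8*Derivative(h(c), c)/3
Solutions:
 h(c) = C1 + C2/c^(55/9)


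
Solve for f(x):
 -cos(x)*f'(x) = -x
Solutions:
 f(x) = C1 + Integral(x/cos(x), x)


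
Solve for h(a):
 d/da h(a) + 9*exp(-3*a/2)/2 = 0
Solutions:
 h(a) = C1 + 3*exp(-3*a/2)


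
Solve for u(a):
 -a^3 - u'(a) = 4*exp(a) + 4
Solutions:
 u(a) = C1 - a^4/4 - 4*a - 4*exp(a)


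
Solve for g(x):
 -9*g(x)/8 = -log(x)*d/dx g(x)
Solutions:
 g(x) = C1*exp(9*li(x)/8)


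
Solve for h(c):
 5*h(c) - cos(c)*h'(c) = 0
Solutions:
 h(c) = C1*sqrt(sin(c) + 1)*(sin(c)^2 + 2*sin(c) + 1)/(sqrt(sin(c) - 1)*(sin(c)^2 - 2*sin(c) + 1))


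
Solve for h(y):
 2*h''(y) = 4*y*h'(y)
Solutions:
 h(y) = C1 + C2*erfi(y)


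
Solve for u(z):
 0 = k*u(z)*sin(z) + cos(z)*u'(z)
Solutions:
 u(z) = C1*exp(k*log(cos(z)))


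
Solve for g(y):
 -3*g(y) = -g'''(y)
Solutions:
 g(y) = C3*exp(3^(1/3)*y) + (C1*sin(3^(5/6)*y/2) + C2*cos(3^(5/6)*y/2))*exp(-3^(1/3)*y/2)


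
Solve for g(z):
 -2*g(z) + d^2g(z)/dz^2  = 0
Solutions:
 g(z) = C1*exp(-sqrt(2)*z) + C2*exp(sqrt(2)*z)


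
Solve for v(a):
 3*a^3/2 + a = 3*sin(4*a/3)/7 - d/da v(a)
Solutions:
 v(a) = C1 - 3*a^4/8 - a^2/2 - 9*cos(4*a/3)/28


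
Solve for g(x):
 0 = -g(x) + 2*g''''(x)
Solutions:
 g(x) = C1*exp(-2^(3/4)*x/2) + C2*exp(2^(3/4)*x/2) + C3*sin(2^(3/4)*x/2) + C4*cos(2^(3/4)*x/2)


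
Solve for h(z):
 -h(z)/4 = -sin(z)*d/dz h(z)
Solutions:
 h(z) = C1*(cos(z) - 1)^(1/8)/(cos(z) + 1)^(1/8)


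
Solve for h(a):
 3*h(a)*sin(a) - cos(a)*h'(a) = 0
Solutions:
 h(a) = C1/cos(a)^3


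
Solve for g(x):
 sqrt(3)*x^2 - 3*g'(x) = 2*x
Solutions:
 g(x) = C1 + sqrt(3)*x^3/9 - x^2/3


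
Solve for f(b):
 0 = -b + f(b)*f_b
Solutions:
 f(b) = -sqrt(C1 + b^2)
 f(b) = sqrt(C1 + b^2)


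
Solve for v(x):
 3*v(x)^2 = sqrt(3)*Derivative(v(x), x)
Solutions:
 v(x) = -1/(C1 + sqrt(3)*x)


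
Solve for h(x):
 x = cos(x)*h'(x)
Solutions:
 h(x) = C1 + Integral(x/cos(x), x)


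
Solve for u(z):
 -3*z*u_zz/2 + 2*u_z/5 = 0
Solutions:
 u(z) = C1 + C2*z^(19/15)


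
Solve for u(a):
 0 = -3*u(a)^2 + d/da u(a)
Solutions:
 u(a) = -1/(C1 + 3*a)


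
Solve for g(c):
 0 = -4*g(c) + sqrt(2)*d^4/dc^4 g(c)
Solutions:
 g(c) = C1*exp(-2^(3/8)*c) + C2*exp(2^(3/8)*c) + C3*sin(2^(3/8)*c) + C4*cos(2^(3/8)*c)


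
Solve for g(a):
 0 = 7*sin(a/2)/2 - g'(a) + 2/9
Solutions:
 g(a) = C1 + 2*a/9 - 7*cos(a/2)


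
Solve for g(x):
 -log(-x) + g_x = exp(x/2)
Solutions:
 g(x) = C1 + x*log(-x) - x + 2*exp(x/2)


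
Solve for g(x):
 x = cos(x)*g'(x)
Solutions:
 g(x) = C1 + Integral(x/cos(x), x)


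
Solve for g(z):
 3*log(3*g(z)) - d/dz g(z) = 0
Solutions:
 -Integral(1/(log(_y) + log(3)), (_y, g(z)))/3 = C1 - z


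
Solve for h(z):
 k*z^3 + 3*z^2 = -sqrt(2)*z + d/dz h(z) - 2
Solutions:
 h(z) = C1 + k*z^4/4 + z^3 + sqrt(2)*z^2/2 + 2*z


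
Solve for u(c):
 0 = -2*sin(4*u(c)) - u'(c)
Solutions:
 u(c) = -acos((-C1 - exp(16*c))/(C1 - exp(16*c)))/4 + pi/2
 u(c) = acos((-C1 - exp(16*c))/(C1 - exp(16*c)))/4


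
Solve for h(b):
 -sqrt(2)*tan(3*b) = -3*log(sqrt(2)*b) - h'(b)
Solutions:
 h(b) = C1 - 3*b*log(b) - 3*b*log(2)/2 + 3*b - sqrt(2)*log(cos(3*b))/3


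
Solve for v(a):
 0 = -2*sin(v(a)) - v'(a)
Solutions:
 v(a) = -acos((-C1 - exp(4*a))/(C1 - exp(4*a))) + 2*pi
 v(a) = acos((-C1 - exp(4*a))/(C1 - exp(4*a)))


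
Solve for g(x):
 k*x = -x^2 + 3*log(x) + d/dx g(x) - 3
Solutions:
 g(x) = C1 + k*x^2/2 + x^3/3 - 3*x*log(x) + 6*x


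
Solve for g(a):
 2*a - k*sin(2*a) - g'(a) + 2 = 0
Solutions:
 g(a) = C1 + a^2 + 2*a + k*cos(2*a)/2


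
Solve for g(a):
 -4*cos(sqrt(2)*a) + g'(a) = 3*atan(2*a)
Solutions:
 g(a) = C1 + 3*a*atan(2*a) - 3*log(4*a^2 + 1)/4 + 2*sqrt(2)*sin(sqrt(2)*a)


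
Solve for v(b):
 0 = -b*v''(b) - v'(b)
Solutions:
 v(b) = C1 + C2*log(b)


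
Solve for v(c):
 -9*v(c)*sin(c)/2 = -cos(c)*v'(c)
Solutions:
 v(c) = C1/cos(c)^(9/2)


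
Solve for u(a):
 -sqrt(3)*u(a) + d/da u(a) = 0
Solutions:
 u(a) = C1*exp(sqrt(3)*a)


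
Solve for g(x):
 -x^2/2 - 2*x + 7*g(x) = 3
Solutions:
 g(x) = x^2/14 + 2*x/7 + 3/7


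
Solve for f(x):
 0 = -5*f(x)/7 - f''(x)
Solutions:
 f(x) = C1*sin(sqrt(35)*x/7) + C2*cos(sqrt(35)*x/7)


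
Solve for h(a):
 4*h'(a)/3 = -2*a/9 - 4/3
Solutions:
 h(a) = C1 - a^2/12 - a


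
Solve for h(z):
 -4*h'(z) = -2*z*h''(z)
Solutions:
 h(z) = C1 + C2*z^3


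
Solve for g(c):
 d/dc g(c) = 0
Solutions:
 g(c) = C1


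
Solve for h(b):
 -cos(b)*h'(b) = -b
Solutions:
 h(b) = C1 + Integral(b/cos(b), b)


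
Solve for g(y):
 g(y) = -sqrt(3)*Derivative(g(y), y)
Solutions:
 g(y) = C1*exp(-sqrt(3)*y/3)


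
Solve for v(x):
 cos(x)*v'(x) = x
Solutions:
 v(x) = C1 + Integral(x/cos(x), x)


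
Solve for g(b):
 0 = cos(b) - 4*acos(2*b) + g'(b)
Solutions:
 g(b) = C1 + 4*b*acos(2*b) - 2*sqrt(1 - 4*b^2) - sin(b)


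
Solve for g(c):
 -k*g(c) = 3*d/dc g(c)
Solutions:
 g(c) = C1*exp(-c*k/3)


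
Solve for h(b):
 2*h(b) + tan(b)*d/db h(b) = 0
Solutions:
 h(b) = C1/sin(b)^2


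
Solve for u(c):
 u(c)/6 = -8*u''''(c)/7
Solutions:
 u(c) = (C1*sin(sqrt(2)*3^(3/4)*7^(1/4)*c/12) + C2*cos(sqrt(2)*3^(3/4)*7^(1/4)*c/12))*exp(-sqrt(2)*3^(3/4)*7^(1/4)*c/12) + (C3*sin(sqrt(2)*3^(3/4)*7^(1/4)*c/12) + C4*cos(sqrt(2)*3^(3/4)*7^(1/4)*c/12))*exp(sqrt(2)*3^(3/4)*7^(1/4)*c/12)


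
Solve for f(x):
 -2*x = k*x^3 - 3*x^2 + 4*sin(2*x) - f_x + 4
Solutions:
 f(x) = C1 + k*x^4/4 - x^3 + x^2 + 4*x - 2*cos(2*x)


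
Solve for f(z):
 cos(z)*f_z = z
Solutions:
 f(z) = C1 + Integral(z/cos(z), z)


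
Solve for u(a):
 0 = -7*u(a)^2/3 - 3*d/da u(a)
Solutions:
 u(a) = 9/(C1 + 7*a)


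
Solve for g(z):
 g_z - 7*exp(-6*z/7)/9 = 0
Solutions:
 g(z) = C1 - 49*exp(-6*z/7)/54


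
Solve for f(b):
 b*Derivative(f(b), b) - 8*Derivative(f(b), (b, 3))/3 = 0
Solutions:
 f(b) = C1 + Integral(C2*airyai(3^(1/3)*b/2) + C3*airybi(3^(1/3)*b/2), b)


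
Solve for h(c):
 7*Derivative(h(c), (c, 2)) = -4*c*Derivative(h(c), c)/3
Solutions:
 h(c) = C1 + C2*erf(sqrt(42)*c/21)


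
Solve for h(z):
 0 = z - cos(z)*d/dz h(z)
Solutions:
 h(z) = C1 + Integral(z/cos(z), z)


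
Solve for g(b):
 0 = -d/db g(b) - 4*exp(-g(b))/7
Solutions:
 g(b) = log(C1 - 4*b/7)


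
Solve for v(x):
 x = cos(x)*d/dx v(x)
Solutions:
 v(x) = C1 + Integral(x/cos(x), x)


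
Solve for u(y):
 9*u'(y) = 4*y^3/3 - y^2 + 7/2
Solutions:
 u(y) = C1 + y^4/27 - y^3/27 + 7*y/18


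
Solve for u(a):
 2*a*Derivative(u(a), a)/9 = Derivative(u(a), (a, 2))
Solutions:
 u(a) = C1 + C2*erfi(a/3)


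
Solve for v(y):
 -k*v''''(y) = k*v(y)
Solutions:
 v(y) = (C1*sin(sqrt(2)*y/2) + C2*cos(sqrt(2)*y/2))*exp(-sqrt(2)*y/2) + (C3*sin(sqrt(2)*y/2) + C4*cos(sqrt(2)*y/2))*exp(sqrt(2)*y/2)


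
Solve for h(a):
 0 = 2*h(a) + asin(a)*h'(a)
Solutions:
 h(a) = C1*exp(-2*Integral(1/asin(a), a))


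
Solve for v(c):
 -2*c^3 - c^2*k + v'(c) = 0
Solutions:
 v(c) = C1 + c^4/2 + c^3*k/3


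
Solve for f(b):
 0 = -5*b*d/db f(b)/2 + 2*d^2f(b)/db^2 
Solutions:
 f(b) = C1 + C2*erfi(sqrt(10)*b/4)


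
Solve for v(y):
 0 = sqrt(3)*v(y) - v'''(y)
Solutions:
 v(y) = C3*exp(3^(1/6)*y) + (C1*sin(3^(2/3)*y/2) + C2*cos(3^(2/3)*y/2))*exp(-3^(1/6)*y/2)


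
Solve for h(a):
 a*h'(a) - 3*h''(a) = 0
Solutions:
 h(a) = C1 + C2*erfi(sqrt(6)*a/6)


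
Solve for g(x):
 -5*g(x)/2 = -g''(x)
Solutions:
 g(x) = C1*exp(-sqrt(10)*x/2) + C2*exp(sqrt(10)*x/2)


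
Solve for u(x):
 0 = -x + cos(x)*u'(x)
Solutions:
 u(x) = C1 + Integral(x/cos(x), x)


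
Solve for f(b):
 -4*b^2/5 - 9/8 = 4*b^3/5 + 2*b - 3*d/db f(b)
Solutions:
 f(b) = C1 + b^4/15 + 4*b^3/45 + b^2/3 + 3*b/8


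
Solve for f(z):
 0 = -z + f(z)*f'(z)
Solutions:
 f(z) = -sqrt(C1 + z^2)
 f(z) = sqrt(C1 + z^2)


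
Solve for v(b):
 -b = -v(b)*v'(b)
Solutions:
 v(b) = -sqrt(C1 + b^2)
 v(b) = sqrt(C1 + b^2)


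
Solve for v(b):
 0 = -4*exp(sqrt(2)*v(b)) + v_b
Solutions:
 v(b) = sqrt(2)*(2*log(-1/(C1 + 4*b)) - log(2))/4


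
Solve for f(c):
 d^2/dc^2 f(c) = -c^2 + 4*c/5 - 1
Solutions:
 f(c) = C1 + C2*c - c^4/12 + 2*c^3/15 - c^2/2


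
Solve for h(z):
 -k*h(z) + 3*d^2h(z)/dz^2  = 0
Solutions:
 h(z) = C1*exp(-sqrt(3)*sqrt(k)*z/3) + C2*exp(sqrt(3)*sqrt(k)*z/3)


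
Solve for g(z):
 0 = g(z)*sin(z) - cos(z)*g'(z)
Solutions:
 g(z) = C1/cos(z)


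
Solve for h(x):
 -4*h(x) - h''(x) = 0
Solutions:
 h(x) = C1*sin(2*x) + C2*cos(2*x)


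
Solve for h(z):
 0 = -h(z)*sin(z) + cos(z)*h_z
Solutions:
 h(z) = C1/cos(z)


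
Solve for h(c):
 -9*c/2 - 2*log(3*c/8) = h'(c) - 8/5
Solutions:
 h(c) = C1 - 9*c^2/4 - 2*c*log(c) - 2*c*log(3) + 18*c/5 + 6*c*log(2)


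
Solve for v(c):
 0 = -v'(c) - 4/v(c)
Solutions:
 v(c) = -sqrt(C1 - 8*c)
 v(c) = sqrt(C1 - 8*c)


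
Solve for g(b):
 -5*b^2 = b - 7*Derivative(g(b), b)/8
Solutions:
 g(b) = C1 + 40*b^3/21 + 4*b^2/7


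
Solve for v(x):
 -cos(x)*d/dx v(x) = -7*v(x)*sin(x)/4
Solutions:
 v(x) = C1/cos(x)^(7/4)


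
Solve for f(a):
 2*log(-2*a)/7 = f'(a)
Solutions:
 f(a) = C1 + 2*a*log(-a)/7 + 2*a*(-1 + log(2))/7


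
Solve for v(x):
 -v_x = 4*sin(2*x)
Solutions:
 v(x) = C1 + 2*cos(2*x)


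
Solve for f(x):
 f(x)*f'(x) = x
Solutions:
 f(x) = -sqrt(C1 + x^2)
 f(x) = sqrt(C1 + x^2)


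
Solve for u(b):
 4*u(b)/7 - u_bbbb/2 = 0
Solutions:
 u(b) = C1*exp(-14^(3/4)*b/7) + C2*exp(14^(3/4)*b/7) + C3*sin(14^(3/4)*b/7) + C4*cos(14^(3/4)*b/7)


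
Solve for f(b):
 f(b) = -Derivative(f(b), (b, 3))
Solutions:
 f(b) = C3*exp(-b) + (C1*sin(sqrt(3)*b/2) + C2*cos(sqrt(3)*b/2))*exp(b/2)


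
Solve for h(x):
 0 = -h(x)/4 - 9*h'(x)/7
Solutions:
 h(x) = C1*exp(-7*x/36)


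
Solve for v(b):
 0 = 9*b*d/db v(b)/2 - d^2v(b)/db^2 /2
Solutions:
 v(b) = C1 + C2*erfi(3*sqrt(2)*b/2)


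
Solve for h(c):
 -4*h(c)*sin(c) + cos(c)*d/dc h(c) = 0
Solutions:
 h(c) = C1/cos(c)^4


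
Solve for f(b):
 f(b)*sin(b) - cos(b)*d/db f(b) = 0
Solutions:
 f(b) = C1/cos(b)


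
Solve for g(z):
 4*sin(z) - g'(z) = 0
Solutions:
 g(z) = C1 - 4*cos(z)


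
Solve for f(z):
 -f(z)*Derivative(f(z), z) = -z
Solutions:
 f(z) = -sqrt(C1 + z^2)
 f(z) = sqrt(C1 + z^2)


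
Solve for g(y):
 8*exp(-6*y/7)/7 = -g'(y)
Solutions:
 g(y) = C1 + 4*exp(-6*y/7)/3


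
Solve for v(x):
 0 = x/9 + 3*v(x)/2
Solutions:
 v(x) = -2*x/27


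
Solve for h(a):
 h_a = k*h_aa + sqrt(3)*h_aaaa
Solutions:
 h(a) = C1 + C2*exp(a*(-2*6^(1/3)*k/(sqrt(4*sqrt(3)*k^3 + 81) + 9)^(1/3) + 2^(2/3)*3^(1/6)*(sqrt(4*sqrt(3)*k^3 + 81) + 9)^(1/3))/6) + C3*exp(a*(-16*sqrt(3)*k/((-2^(2/3)*3^(1/6) + 6^(2/3)*I)*(sqrt(4*sqrt(3)*k^3 + 81) + 9)^(1/3)) - 2^(2/3)*3^(1/6)*(sqrt(4*sqrt(3)*k^3 + 81) + 9)^(1/3) + 6^(2/3)*I*(sqrt(4*sqrt(3)*k^3 + 81) + 9)^(1/3))/12) + C4*exp(a*(16*sqrt(3)*k/((2^(2/3)*3^(1/6) + 6^(2/3)*I)*(sqrt(4*sqrt(3)*k^3 + 81) + 9)^(1/3)) - 2^(2/3)*3^(1/6)*(sqrt(4*sqrt(3)*k^3 + 81) + 9)^(1/3) - 6^(2/3)*I*(sqrt(4*sqrt(3)*k^3 + 81) + 9)^(1/3))/12)


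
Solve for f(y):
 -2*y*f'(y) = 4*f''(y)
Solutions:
 f(y) = C1 + C2*erf(y/2)


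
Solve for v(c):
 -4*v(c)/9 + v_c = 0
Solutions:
 v(c) = C1*exp(4*c/9)


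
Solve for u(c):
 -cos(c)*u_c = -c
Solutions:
 u(c) = C1 + Integral(c/cos(c), c)


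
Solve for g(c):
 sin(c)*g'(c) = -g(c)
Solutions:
 g(c) = C1*sqrt(cos(c) + 1)/sqrt(cos(c) - 1)


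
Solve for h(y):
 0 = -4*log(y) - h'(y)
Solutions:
 h(y) = C1 - 4*y*log(y) + 4*y


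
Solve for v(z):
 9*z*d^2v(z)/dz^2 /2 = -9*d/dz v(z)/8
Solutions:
 v(z) = C1 + C2*z^(3/4)


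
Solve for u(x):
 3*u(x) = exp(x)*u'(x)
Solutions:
 u(x) = C1*exp(-3*exp(-x))


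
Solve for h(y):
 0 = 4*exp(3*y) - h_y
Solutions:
 h(y) = C1 + 4*exp(3*y)/3


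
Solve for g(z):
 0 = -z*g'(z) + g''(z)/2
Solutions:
 g(z) = C1 + C2*erfi(z)


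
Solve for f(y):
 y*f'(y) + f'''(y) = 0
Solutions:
 f(y) = C1 + Integral(C2*airyai(-y) + C3*airybi(-y), y)


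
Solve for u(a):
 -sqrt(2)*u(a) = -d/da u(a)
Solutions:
 u(a) = C1*exp(sqrt(2)*a)


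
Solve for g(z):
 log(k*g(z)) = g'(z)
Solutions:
 li(k*g(z))/k = C1 + z


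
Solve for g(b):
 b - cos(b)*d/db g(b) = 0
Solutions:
 g(b) = C1 + Integral(b/cos(b), b)


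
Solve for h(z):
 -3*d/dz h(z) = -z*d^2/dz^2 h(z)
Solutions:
 h(z) = C1 + C2*z^4


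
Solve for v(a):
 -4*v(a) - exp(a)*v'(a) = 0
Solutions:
 v(a) = C1*exp(4*exp(-a))


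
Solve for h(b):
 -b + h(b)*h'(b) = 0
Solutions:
 h(b) = -sqrt(C1 + b^2)
 h(b) = sqrt(C1 + b^2)


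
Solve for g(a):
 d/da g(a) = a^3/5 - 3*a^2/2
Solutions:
 g(a) = C1 + a^4/20 - a^3/2


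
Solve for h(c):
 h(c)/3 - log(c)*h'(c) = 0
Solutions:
 h(c) = C1*exp(li(c)/3)


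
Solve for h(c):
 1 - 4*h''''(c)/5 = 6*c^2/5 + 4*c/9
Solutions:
 h(c) = C1 + C2*c + C3*c^2 + C4*c^3 - c^6/240 - c^5/216 + 5*c^4/96


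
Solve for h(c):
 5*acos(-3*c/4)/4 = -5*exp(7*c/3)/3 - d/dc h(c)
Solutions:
 h(c) = C1 - 5*c*acos(-3*c/4)/4 - 5*sqrt(16 - 9*c^2)/12 - 5*exp(7*c/3)/7


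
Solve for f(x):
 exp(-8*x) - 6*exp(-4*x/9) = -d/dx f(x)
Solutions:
 f(x) = C1 + exp(-8*x)/8 - 27*exp(-4*x/9)/2


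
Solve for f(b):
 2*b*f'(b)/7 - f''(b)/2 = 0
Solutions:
 f(b) = C1 + C2*erfi(sqrt(14)*b/7)


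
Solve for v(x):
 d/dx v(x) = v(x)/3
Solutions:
 v(x) = C1*exp(x/3)


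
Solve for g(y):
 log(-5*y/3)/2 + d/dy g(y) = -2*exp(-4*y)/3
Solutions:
 g(y) = C1 - y*log(-y)/2 + y*(-log(5) + 1 + log(3))/2 + exp(-4*y)/6


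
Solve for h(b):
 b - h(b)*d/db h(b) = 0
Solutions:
 h(b) = -sqrt(C1 + b^2)
 h(b) = sqrt(C1 + b^2)


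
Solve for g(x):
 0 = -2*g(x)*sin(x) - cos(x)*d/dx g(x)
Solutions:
 g(x) = C1*cos(x)^2


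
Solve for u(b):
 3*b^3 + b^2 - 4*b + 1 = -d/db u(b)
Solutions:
 u(b) = C1 - 3*b^4/4 - b^3/3 + 2*b^2 - b


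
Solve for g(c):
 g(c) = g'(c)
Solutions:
 g(c) = C1*exp(c)


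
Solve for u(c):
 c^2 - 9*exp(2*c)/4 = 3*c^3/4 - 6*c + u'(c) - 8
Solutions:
 u(c) = C1 - 3*c^4/16 + c^3/3 + 3*c^2 + 8*c - 9*exp(2*c)/8


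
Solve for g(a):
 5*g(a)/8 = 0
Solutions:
 g(a) = 0


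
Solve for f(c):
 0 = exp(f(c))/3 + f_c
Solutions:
 f(c) = log(1/(C1 + c)) + log(3)


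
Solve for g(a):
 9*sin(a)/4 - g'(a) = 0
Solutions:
 g(a) = C1 - 9*cos(a)/4


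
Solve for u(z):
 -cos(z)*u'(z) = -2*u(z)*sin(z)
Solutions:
 u(z) = C1/cos(z)^2


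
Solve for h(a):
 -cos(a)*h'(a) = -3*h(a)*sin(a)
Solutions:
 h(a) = C1/cos(a)^3


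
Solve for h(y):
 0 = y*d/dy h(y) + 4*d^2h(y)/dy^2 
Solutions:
 h(y) = C1 + C2*erf(sqrt(2)*y/4)


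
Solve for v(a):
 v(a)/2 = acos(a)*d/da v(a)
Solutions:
 v(a) = C1*exp(Integral(1/acos(a), a)/2)


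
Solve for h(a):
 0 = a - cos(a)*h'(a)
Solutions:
 h(a) = C1 + Integral(a/cos(a), a)


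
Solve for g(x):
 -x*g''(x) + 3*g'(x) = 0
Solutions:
 g(x) = C1 + C2*x^4


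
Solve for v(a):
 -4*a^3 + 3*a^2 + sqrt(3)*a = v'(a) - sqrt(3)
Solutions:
 v(a) = C1 - a^4 + a^3 + sqrt(3)*a^2/2 + sqrt(3)*a


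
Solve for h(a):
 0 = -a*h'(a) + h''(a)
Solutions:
 h(a) = C1 + C2*erfi(sqrt(2)*a/2)


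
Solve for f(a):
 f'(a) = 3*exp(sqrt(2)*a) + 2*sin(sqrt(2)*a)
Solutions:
 f(a) = C1 + 3*sqrt(2)*exp(sqrt(2)*a)/2 - sqrt(2)*cos(sqrt(2)*a)


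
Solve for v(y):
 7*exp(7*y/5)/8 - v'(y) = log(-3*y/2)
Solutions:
 v(y) = C1 - y*log(-y) + y*(-log(3) + log(2) + 1) + 5*exp(7*y/5)/8


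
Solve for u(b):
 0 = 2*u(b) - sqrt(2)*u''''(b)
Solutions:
 u(b) = C1*exp(-2^(1/8)*b) + C2*exp(2^(1/8)*b) + C3*sin(2^(1/8)*b) + C4*cos(2^(1/8)*b)


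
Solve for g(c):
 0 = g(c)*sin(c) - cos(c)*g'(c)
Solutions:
 g(c) = C1/cos(c)


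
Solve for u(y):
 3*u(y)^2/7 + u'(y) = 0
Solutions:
 u(y) = 7/(C1 + 3*y)


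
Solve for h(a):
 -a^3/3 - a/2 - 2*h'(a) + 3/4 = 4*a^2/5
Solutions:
 h(a) = C1 - a^4/24 - 2*a^3/15 - a^2/8 + 3*a/8


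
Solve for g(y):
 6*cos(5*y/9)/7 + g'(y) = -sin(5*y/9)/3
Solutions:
 g(y) = C1 - 54*sin(5*y/9)/35 + 3*cos(5*y/9)/5


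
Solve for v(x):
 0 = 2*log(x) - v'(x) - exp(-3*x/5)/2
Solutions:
 v(x) = C1 + 2*x*log(x) - 2*x + 5*exp(-3*x/5)/6


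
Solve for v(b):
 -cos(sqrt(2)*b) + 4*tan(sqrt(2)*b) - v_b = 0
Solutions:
 v(b) = C1 - 2*sqrt(2)*log(cos(sqrt(2)*b)) - sqrt(2)*sin(sqrt(2)*b)/2


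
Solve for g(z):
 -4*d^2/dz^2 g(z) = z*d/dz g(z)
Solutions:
 g(z) = C1 + C2*erf(sqrt(2)*z/4)


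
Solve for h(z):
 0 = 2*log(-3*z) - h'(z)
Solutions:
 h(z) = C1 + 2*z*log(-z) + 2*z*(-1 + log(3))


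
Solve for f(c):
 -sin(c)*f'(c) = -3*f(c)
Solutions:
 f(c) = C1*(cos(c) - 1)^(3/2)/(cos(c) + 1)^(3/2)


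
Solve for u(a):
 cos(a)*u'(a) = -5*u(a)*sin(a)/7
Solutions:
 u(a) = C1*cos(a)^(5/7)


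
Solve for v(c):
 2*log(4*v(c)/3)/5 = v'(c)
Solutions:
 -5*Integral(1/(log(_y) - log(3) + 2*log(2)), (_y, v(c)))/2 = C1 - c


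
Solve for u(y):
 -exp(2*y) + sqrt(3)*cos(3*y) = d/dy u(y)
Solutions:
 u(y) = C1 - exp(2*y)/2 + sqrt(3)*sin(3*y)/3


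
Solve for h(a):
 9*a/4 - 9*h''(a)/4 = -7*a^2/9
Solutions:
 h(a) = C1 + C2*a + 7*a^4/243 + a^3/6


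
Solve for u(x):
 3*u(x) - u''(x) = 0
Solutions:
 u(x) = C1*exp(-sqrt(3)*x) + C2*exp(sqrt(3)*x)


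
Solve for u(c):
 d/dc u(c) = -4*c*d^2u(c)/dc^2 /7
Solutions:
 u(c) = C1 + C2/c^(3/4)


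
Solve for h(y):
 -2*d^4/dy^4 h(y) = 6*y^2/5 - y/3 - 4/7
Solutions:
 h(y) = C1 + C2*y + C3*y^2 + C4*y^3 - y^6/600 + y^5/720 + y^4/84


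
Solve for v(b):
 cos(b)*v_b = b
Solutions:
 v(b) = C1 + Integral(b/cos(b), b)


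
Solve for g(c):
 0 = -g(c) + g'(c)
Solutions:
 g(c) = C1*exp(c)


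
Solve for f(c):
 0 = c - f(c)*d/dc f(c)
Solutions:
 f(c) = -sqrt(C1 + c^2)
 f(c) = sqrt(C1 + c^2)


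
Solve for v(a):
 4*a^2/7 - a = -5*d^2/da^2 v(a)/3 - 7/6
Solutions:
 v(a) = C1 + C2*a - a^4/35 + a^3/10 - 7*a^2/20


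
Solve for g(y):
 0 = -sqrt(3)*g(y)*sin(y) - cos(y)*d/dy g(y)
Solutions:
 g(y) = C1*cos(y)^(sqrt(3))


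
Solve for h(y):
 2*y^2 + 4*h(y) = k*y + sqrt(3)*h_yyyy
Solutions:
 h(y) = C1*exp(-sqrt(2)*3^(7/8)*y/3) + C2*exp(sqrt(2)*3^(7/8)*y/3) + C3*sin(sqrt(2)*3^(7/8)*y/3) + C4*cos(sqrt(2)*3^(7/8)*y/3) + k*y/4 - y^2/2


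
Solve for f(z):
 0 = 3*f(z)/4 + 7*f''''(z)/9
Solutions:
 f(z) = (C1*sin(21^(3/4)*z/14) + C2*cos(21^(3/4)*z/14))*exp(-21^(3/4)*z/14) + (C3*sin(21^(3/4)*z/14) + C4*cos(21^(3/4)*z/14))*exp(21^(3/4)*z/14)


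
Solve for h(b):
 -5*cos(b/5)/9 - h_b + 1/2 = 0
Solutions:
 h(b) = C1 + b/2 - 25*sin(b/5)/9


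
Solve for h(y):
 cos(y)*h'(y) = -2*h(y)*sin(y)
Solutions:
 h(y) = C1*cos(y)^2


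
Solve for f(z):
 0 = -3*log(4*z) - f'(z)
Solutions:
 f(z) = C1 - 3*z*log(z) - z*log(64) + 3*z


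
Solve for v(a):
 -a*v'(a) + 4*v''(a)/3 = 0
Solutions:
 v(a) = C1 + C2*erfi(sqrt(6)*a/4)


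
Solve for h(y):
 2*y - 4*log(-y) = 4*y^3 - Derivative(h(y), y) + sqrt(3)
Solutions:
 h(y) = C1 + y^4 - y^2 + 4*y*log(-y) + y*(-4 + sqrt(3))


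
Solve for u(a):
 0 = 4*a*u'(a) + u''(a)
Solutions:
 u(a) = C1 + C2*erf(sqrt(2)*a)


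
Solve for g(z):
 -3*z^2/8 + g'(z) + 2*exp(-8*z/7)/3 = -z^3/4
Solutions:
 g(z) = C1 - z^4/16 + z^3/8 + 7*exp(-8*z/7)/12


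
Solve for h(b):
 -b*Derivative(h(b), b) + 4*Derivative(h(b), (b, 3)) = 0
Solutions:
 h(b) = C1 + Integral(C2*airyai(2^(1/3)*b/2) + C3*airybi(2^(1/3)*b/2), b)


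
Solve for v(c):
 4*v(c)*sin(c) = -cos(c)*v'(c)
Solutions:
 v(c) = C1*cos(c)^4


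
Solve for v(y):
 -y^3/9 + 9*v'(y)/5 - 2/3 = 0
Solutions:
 v(y) = C1 + 5*y^4/324 + 10*y/27


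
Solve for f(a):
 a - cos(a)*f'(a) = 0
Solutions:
 f(a) = C1 + Integral(a/cos(a), a)


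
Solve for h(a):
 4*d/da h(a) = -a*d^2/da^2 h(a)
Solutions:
 h(a) = C1 + C2/a^3


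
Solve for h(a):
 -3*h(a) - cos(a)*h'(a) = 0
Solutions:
 h(a) = C1*(sin(a) - 1)^(3/2)/(sin(a) + 1)^(3/2)


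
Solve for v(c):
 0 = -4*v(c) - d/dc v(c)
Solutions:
 v(c) = C1*exp(-4*c)


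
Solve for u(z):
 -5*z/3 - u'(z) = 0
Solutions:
 u(z) = C1 - 5*z^2/6


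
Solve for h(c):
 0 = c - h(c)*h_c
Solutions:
 h(c) = -sqrt(C1 + c^2)
 h(c) = sqrt(C1 + c^2)


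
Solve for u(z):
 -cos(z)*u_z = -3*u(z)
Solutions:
 u(z) = C1*(sin(z) + 1)^(3/2)/(sin(z) - 1)^(3/2)


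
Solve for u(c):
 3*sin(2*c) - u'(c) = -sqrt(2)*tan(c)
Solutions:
 u(c) = C1 - sqrt(2)*log(cos(c)) - 3*cos(2*c)/2


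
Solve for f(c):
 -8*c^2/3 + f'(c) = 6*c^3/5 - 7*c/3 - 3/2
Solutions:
 f(c) = C1 + 3*c^4/10 + 8*c^3/9 - 7*c^2/6 - 3*c/2


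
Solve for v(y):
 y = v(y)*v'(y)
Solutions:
 v(y) = -sqrt(C1 + y^2)
 v(y) = sqrt(C1 + y^2)


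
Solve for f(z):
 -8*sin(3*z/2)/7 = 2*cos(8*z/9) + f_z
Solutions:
 f(z) = C1 - 9*sin(8*z/9)/4 + 16*cos(3*z/2)/21


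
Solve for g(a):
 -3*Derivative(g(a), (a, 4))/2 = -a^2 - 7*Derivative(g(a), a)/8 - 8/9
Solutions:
 g(a) = C1 + C4*exp(126^(1/3)*a/6) - 8*a^3/21 - 64*a/63 + (C2*sin(14^(1/3)*3^(1/6)*a/4) + C3*cos(14^(1/3)*3^(1/6)*a/4))*exp(-126^(1/3)*a/12)


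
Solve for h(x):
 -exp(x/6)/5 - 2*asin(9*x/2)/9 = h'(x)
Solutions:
 h(x) = C1 - 2*x*asin(9*x/2)/9 - 2*sqrt(4 - 81*x^2)/81 - 6*exp(x/6)/5


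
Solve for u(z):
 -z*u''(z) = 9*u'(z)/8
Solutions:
 u(z) = C1 + C2/z^(1/8)


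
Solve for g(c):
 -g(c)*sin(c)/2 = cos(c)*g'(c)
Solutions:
 g(c) = C1*sqrt(cos(c))


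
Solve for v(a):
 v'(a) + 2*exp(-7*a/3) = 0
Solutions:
 v(a) = C1 + 6*exp(-7*a/3)/7


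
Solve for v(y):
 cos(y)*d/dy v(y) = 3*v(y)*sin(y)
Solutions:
 v(y) = C1/cos(y)^3


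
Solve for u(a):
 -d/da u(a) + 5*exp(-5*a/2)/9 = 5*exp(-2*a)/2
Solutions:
 u(a) = C1 + 5*exp(-2*a)/4 - 2*exp(-5*a/2)/9


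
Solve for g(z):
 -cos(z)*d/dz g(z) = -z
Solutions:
 g(z) = C1 + Integral(z/cos(z), z)


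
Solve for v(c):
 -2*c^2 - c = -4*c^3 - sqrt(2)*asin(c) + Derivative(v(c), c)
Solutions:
 v(c) = C1 + c^4 - 2*c^3/3 - c^2/2 + sqrt(2)*(c*asin(c) + sqrt(1 - c^2))


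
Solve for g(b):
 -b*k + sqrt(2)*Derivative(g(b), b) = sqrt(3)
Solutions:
 g(b) = C1 + sqrt(2)*b^2*k/4 + sqrt(6)*b/2


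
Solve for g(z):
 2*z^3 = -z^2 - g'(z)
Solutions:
 g(z) = C1 - z^4/2 - z^3/3


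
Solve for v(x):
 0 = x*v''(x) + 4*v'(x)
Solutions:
 v(x) = C1 + C2/x^3


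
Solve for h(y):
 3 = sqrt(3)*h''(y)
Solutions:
 h(y) = C1 + C2*y + sqrt(3)*y^2/2


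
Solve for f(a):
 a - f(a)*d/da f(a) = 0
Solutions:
 f(a) = -sqrt(C1 + a^2)
 f(a) = sqrt(C1 + a^2)


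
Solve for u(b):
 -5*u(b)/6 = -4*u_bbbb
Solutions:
 u(b) = C1*exp(-270^(1/4)*b/6) + C2*exp(270^(1/4)*b/6) + C3*sin(270^(1/4)*b/6) + C4*cos(270^(1/4)*b/6)


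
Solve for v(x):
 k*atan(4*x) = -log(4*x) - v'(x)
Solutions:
 v(x) = C1 - k*(x*atan(4*x) - log(16*x^2 + 1)/8) - x*log(x) - 2*x*log(2) + x


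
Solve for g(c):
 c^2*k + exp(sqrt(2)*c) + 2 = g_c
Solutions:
 g(c) = C1 + c^3*k/3 + 2*c + sqrt(2)*exp(sqrt(2)*c)/2


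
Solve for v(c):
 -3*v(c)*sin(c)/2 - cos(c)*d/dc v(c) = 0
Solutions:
 v(c) = C1*cos(c)^(3/2)


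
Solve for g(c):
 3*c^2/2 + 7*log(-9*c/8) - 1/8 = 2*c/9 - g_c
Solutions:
 g(c) = C1 - c^3/2 + c^2/9 - 7*c*log(-c) + c*(-14*log(3) + 57/8 + 21*log(2))


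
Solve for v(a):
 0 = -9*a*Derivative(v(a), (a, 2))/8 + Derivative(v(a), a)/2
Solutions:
 v(a) = C1 + C2*a^(13/9)


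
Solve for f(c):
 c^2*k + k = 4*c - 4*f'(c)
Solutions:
 f(c) = C1 - c^3*k/12 + c^2/2 - c*k/4


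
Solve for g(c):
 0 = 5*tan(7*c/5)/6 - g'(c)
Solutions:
 g(c) = C1 - 25*log(cos(7*c/5))/42


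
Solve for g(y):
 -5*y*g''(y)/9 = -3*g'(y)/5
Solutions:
 g(y) = C1 + C2*y^(52/25)


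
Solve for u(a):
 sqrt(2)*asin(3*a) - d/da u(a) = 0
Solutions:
 u(a) = C1 + sqrt(2)*(a*asin(3*a) + sqrt(1 - 9*a^2)/3)


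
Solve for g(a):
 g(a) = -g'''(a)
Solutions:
 g(a) = C3*exp(-a) + (C1*sin(sqrt(3)*a/2) + C2*cos(sqrt(3)*a/2))*exp(a/2)


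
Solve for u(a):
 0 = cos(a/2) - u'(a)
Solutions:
 u(a) = C1 + 2*sin(a/2)


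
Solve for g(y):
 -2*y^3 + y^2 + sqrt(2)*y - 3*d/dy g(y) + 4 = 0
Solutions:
 g(y) = C1 - y^4/6 + y^3/9 + sqrt(2)*y^2/6 + 4*y/3


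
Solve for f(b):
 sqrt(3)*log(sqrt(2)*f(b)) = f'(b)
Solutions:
 -2*sqrt(3)*Integral(1/(2*log(_y) + log(2)), (_y, f(b)))/3 = C1 - b


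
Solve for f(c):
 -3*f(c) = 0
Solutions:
 f(c) = 0


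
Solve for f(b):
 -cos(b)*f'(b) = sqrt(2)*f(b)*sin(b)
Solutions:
 f(b) = C1*cos(b)^(sqrt(2))


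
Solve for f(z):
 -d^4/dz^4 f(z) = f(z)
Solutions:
 f(z) = (C1*sin(sqrt(2)*z/2) + C2*cos(sqrt(2)*z/2))*exp(-sqrt(2)*z/2) + (C3*sin(sqrt(2)*z/2) + C4*cos(sqrt(2)*z/2))*exp(sqrt(2)*z/2)


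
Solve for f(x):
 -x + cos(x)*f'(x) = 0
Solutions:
 f(x) = C1 + Integral(x/cos(x), x)


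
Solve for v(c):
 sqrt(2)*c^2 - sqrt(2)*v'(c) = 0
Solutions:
 v(c) = C1 + c^3/3


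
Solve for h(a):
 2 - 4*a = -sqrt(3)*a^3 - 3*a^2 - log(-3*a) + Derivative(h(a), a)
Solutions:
 h(a) = C1 + sqrt(3)*a^4/4 + a^3 - 2*a^2 + a*log(-a) + a*(1 + log(3))


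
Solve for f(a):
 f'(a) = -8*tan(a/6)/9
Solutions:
 f(a) = C1 + 16*log(cos(a/6))/3


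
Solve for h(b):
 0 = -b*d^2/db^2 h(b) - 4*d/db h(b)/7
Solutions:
 h(b) = C1 + C2*b^(3/7)


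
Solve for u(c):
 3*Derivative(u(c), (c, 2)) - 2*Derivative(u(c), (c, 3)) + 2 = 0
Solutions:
 u(c) = C1 + C2*c + C3*exp(3*c/2) - c^2/3


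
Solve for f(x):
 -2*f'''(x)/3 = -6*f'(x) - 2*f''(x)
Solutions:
 f(x) = C1 + C2*exp(3*x*(1 - sqrt(5))/2) + C3*exp(3*x*(1 + sqrt(5))/2)


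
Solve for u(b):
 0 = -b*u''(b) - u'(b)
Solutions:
 u(b) = C1 + C2*log(b)


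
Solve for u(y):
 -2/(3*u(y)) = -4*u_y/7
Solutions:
 u(y) = -sqrt(C1 + 21*y)/3
 u(y) = sqrt(C1 + 21*y)/3


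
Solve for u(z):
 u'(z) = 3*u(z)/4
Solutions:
 u(z) = C1*exp(3*z/4)


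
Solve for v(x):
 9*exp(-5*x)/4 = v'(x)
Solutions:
 v(x) = C1 - 9*exp(-5*x)/20


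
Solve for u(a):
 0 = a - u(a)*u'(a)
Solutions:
 u(a) = -sqrt(C1 + a^2)
 u(a) = sqrt(C1 + a^2)


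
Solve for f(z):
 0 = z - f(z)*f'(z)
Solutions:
 f(z) = -sqrt(C1 + z^2)
 f(z) = sqrt(C1 + z^2)


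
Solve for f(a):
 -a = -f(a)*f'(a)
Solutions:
 f(a) = -sqrt(C1 + a^2)
 f(a) = sqrt(C1 + a^2)


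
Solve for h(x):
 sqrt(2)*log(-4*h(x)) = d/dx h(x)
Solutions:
 -sqrt(2)*Integral(1/(log(-_y) + 2*log(2)), (_y, h(x)))/2 = C1 - x


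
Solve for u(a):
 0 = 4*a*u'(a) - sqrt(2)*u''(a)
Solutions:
 u(a) = C1 + C2*erfi(2^(1/4)*a)


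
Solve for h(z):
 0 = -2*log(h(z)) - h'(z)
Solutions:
 li(h(z)) = C1 - 2*z


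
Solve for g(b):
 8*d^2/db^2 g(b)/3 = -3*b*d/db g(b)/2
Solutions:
 g(b) = C1 + C2*erf(3*sqrt(2)*b/8)


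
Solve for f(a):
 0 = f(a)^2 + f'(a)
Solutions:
 f(a) = 1/(C1 + a)


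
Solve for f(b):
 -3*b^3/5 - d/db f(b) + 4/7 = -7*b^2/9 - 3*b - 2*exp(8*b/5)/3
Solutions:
 f(b) = C1 - 3*b^4/20 + 7*b^3/27 + 3*b^2/2 + 4*b/7 + 5*exp(8*b/5)/12


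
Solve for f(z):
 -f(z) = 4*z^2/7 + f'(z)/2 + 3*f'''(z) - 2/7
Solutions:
 f(z) = C1*exp(-2^(1/3)*z*(-(18 + sqrt(326))^(1/3) + 2^(1/3)/(18 + sqrt(326))^(1/3))/12)*sin(2^(1/3)*sqrt(3)*z*(2^(1/3)/(18 + sqrt(326))^(1/3) + (18 + sqrt(326))^(1/3))/12) + C2*exp(-2^(1/3)*z*(-(18 + sqrt(326))^(1/3) + 2^(1/3)/(18 + sqrt(326))^(1/3))/12)*cos(2^(1/3)*sqrt(3)*z*(2^(1/3)/(18 + sqrt(326))^(1/3) + (18 + sqrt(326))^(1/3))/12) + C3*exp(2^(1/3)*z*(-(18 + sqrt(326))^(1/3) + 2^(1/3)/(18 + sqrt(326))^(1/3))/6) - 4*z^2/7 + 4*z/7


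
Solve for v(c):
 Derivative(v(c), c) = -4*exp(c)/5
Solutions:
 v(c) = C1 - 4*exp(c)/5


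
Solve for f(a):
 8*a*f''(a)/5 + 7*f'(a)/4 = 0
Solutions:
 f(a) = C1 + C2/a^(3/32)


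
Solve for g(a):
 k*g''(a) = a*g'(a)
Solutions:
 g(a) = C1 + C2*erf(sqrt(2)*a*sqrt(-1/k)/2)/sqrt(-1/k)


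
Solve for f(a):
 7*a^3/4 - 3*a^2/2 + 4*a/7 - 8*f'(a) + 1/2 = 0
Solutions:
 f(a) = C1 + 7*a^4/128 - a^3/16 + a^2/28 + a/16


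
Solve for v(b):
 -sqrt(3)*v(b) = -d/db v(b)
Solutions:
 v(b) = C1*exp(sqrt(3)*b)


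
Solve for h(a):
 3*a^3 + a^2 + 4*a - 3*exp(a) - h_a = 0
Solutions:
 h(a) = C1 + 3*a^4/4 + a^3/3 + 2*a^2 - 3*exp(a)


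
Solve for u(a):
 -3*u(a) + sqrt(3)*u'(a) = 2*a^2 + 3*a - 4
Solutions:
 u(a) = C1*exp(sqrt(3)*a) - 2*a^2/3 - a - 4*sqrt(3)*a/9 - sqrt(3)/3 + 8/9


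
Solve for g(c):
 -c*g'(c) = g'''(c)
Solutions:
 g(c) = C1 + Integral(C2*airyai(-c) + C3*airybi(-c), c)


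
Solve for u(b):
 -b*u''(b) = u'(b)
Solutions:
 u(b) = C1 + C2*log(b)


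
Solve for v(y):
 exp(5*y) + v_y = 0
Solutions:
 v(y) = C1 - exp(5*y)/5


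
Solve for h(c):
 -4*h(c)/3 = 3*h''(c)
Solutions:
 h(c) = C1*sin(2*c/3) + C2*cos(2*c/3)


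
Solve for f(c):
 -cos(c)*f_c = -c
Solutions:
 f(c) = C1 + Integral(c/cos(c), c)


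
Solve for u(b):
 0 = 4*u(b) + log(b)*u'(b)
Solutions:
 u(b) = C1*exp(-4*li(b))


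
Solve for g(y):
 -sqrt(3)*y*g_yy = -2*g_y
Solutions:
 g(y) = C1 + C2*y^(1 + 2*sqrt(3)/3)


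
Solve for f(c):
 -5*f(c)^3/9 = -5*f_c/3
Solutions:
 f(c) = -sqrt(6)*sqrt(-1/(C1 + c))/2
 f(c) = sqrt(6)*sqrt(-1/(C1 + c))/2


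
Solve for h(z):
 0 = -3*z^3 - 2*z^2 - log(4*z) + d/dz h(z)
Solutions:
 h(z) = C1 + 3*z^4/4 + 2*z^3/3 + z*log(z) - z + z*log(4)


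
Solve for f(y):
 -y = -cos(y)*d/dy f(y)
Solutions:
 f(y) = C1 + Integral(y/cos(y), y)


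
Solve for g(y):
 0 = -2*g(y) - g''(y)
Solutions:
 g(y) = C1*sin(sqrt(2)*y) + C2*cos(sqrt(2)*y)


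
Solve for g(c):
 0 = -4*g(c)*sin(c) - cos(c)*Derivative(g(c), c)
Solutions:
 g(c) = C1*cos(c)^4


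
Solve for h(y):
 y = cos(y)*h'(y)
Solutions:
 h(y) = C1 + Integral(y/cos(y), y)


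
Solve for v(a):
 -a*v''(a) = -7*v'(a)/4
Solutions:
 v(a) = C1 + C2*a^(11/4)


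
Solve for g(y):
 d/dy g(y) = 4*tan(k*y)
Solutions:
 g(y) = C1 + 4*Piecewise((-log(cos(k*y))/k, Ne(k, 0)), (0, True))


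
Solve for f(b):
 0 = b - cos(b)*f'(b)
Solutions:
 f(b) = C1 + Integral(b/cos(b), b)


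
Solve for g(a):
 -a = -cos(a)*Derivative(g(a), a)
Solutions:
 g(a) = C1 + Integral(a/cos(a), a)


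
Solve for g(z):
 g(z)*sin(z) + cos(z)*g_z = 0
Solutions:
 g(z) = C1*cos(z)


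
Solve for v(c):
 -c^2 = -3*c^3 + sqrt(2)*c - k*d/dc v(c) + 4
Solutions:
 v(c) = C1 - 3*c^4/(4*k) + c^3/(3*k) + sqrt(2)*c^2/(2*k) + 4*c/k


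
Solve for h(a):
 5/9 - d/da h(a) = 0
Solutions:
 h(a) = C1 + 5*a/9


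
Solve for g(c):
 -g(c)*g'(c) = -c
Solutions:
 g(c) = -sqrt(C1 + c^2)
 g(c) = sqrt(C1 + c^2)


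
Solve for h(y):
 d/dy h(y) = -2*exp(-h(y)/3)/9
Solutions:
 h(y) = 3*log(C1 - 2*y/27)


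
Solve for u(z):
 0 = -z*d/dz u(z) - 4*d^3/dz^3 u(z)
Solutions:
 u(z) = C1 + Integral(C2*airyai(-2^(1/3)*z/2) + C3*airybi(-2^(1/3)*z/2), z)


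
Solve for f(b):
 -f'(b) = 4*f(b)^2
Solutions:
 f(b) = 1/(C1 + 4*b)


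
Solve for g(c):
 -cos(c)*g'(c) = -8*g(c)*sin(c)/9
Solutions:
 g(c) = C1/cos(c)^(8/9)


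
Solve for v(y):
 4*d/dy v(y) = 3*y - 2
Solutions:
 v(y) = C1 + 3*y^2/8 - y/2


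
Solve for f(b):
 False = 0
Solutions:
 f(b) = C1 - 5*b*acos(-b/2)/7 + zoo*b - 5*sqrt(4 - b^2)/7


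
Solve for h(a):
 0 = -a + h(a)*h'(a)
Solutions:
 h(a) = -sqrt(C1 + a^2)
 h(a) = sqrt(C1 + a^2)


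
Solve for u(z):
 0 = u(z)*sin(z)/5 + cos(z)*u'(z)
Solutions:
 u(z) = C1*cos(z)^(1/5)


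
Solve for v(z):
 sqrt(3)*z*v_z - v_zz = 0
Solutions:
 v(z) = C1 + C2*erfi(sqrt(2)*3^(1/4)*z/2)


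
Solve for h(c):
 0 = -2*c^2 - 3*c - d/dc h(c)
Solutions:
 h(c) = C1 - 2*c^3/3 - 3*c^2/2


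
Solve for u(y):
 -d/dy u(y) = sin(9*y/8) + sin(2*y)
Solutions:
 u(y) = C1 + 8*cos(9*y/8)/9 + cos(2*y)/2


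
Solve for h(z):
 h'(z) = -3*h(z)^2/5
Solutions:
 h(z) = 5/(C1 + 3*z)


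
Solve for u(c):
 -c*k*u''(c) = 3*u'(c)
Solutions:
 u(c) = C1 + c^(((re(k) - 3)*re(k) + im(k)^2)/(re(k)^2 + im(k)^2))*(C2*sin(3*log(c)*Abs(im(k))/(re(k)^2 + im(k)^2)) + C3*cos(3*log(c)*im(k)/(re(k)^2 + im(k)^2)))


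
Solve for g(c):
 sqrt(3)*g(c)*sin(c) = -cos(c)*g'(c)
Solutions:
 g(c) = C1*cos(c)^(sqrt(3))


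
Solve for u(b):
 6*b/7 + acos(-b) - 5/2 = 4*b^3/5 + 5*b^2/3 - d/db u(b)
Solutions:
 u(b) = C1 + b^4/5 + 5*b^3/9 - 3*b^2/7 - b*acos(-b) + 5*b/2 - sqrt(1 - b^2)


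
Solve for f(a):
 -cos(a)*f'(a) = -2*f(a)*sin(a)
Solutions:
 f(a) = C1/cos(a)^2


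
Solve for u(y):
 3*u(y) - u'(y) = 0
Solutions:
 u(y) = C1*exp(3*y)


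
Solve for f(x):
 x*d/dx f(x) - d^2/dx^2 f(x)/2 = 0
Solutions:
 f(x) = C1 + C2*erfi(x)


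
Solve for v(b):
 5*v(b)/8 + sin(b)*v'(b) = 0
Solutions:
 v(b) = C1*(cos(b) + 1)^(5/16)/(cos(b) - 1)^(5/16)


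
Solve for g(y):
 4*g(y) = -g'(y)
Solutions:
 g(y) = C1*exp(-4*y)


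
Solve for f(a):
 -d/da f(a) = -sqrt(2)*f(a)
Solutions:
 f(a) = C1*exp(sqrt(2)*a)


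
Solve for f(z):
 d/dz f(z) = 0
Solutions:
 f(z) = C1


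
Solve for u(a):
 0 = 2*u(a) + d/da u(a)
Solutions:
 u(a) = C1*exp(-2*a)


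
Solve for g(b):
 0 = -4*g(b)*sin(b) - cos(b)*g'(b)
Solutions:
 g(b) = C1*cos(b)^4


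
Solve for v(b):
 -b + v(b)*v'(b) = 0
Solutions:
 v(b) = -sqrt(C1 + b^2)
 v(b) = sqrt(C1 + b^2)


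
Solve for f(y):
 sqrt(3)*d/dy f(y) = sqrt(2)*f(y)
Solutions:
 f(y) = C1*exp(sqrt(6)*y/3)


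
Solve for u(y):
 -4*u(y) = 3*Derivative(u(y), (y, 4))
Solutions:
 u(y) = (C1*sin(3^(3/4)*y/3) + C2*cos(3^(3/4)*y/3))*exp(-3^(3/4)*y/3) + (C3*sin(3^(3/4)*y/3) + C4*cos(3^(3/4)*y/3))*exp(3^(3/4)*y/3)


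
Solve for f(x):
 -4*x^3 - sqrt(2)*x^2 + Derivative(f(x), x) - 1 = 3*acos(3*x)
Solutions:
 f(x) = C1 + x^4 + sqrt(2)*x^3/3 + 3*x*acos(3*x) + x - sqrt(1 - 9*x^2)


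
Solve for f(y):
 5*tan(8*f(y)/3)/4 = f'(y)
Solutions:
 f(y) = -3*asin(C1*exp(10*y/3))/8 + 3*pi/8
 f(y) = 3*asin(C1*exp(10*y/3))/8


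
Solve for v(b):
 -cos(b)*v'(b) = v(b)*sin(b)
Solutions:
 v(b) = C1*cos(b)


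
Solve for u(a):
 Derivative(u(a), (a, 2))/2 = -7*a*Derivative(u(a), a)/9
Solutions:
 u(a) = C1 + C2*erf(sqrt(7)*a/3)


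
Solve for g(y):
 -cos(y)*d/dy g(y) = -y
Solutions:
 g(y) = C1 + Integral(y/cos(y), y)


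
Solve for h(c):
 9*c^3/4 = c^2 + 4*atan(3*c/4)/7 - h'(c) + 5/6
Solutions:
 h(c) = C1 - 9*c^4/16 + c^3/3 + 4*c*atan(3*c/4)/7 + 5*c/6 - 8*log(9*c^2 + 16)/21


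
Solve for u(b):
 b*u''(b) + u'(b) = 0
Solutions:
 u(b) = C1 + C2*log(b)


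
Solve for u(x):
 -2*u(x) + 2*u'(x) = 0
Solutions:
 u(x) = C1*exp(x)


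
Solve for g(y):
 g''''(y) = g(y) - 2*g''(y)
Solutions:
 g(y) = C1*exp(-y*sqrt(-1 + sqrt(2))) + C2*exp(y*sqrt(-1 + sqrt(2))) + C3*sin(y*sqrt(1 + sqrt(2))) + C4*cos(y*sqrt(1 + sqrt(2)))


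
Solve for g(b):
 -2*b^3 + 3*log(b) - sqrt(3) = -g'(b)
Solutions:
 g(b) = C1 + b^4/2 - 3*b*log(b) + sqrt(3)*b + 3*b


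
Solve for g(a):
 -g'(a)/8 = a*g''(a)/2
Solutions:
 g(a) = C1 + C2*a^(3/4)


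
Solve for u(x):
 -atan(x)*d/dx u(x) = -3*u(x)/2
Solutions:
 u(x) = C1*exp(3*Integral(1/atan(x), x)/2)


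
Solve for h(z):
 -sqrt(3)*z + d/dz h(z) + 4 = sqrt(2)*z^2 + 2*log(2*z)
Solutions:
 h(z) = C1 + sqrt(2)*z^3/3 + sqrt(3)*z^2/2 + 2*z*log(z) - 6*z + z*log(4)
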